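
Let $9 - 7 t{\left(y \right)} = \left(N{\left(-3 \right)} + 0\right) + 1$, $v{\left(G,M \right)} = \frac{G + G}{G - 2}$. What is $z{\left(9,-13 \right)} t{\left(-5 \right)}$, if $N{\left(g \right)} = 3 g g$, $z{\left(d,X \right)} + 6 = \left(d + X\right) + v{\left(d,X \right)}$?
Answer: $\frac{988}{49} \approx 20.163$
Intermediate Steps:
$v{\left(G,M \right)} = \frac{2 G}{-2 + G}$
$z{\left(d,X \right)} = -6 + X + d + \frac{2 d}{-2 + d}$ ($z{\left(d,X \right)} = -6 + \left(\left(d + X\right) + \frac{2 d}{-2 + d}\right) = -6 + \left(\left(X + d\right) + \frac{2 d}{-2 + d}\right) = -6 + \left(X + d + \frac{2 d}{-2 + d}\right) = -6 + X + d + \frac{2 d}{-2 + d}$)
$N{\left(g \right)} = 3 g^{2}$
$t{\left(y \right)} = - \frac{19}{7}$ ($t{\left(y \right)} = \frac{9}{7} - \frac{\left(3 \left(-3\right)^{2} + 0\right) + 1}{7} = \frac{9}{7} - \frac{\left(3 \cdot 9 + 0\right) + 1}{7} = \frac{9}{7} - \frac{\left(27 + 0\right) + 1}{7} = \frac{9}{7} - \frac{27 + 1}{7} = \frac{9}{7} - 4 = - \frac{19}{7}$)
$z{\left(9,-13 \right)} t{\left(-5 \right)} = \frac{2 \cdot 9 + \left(-2 + 9\right) \left(-6 - 13 + 9\right)}{-2 + 9} \left(- \frac{19}{7}\right) = \frac{18 + 7 \left(-10\right)}{7} \left(- \frac{19}{7}\right) = \frac{18 - 70}{7} \left(- \frac{19}{7}\right) = \frac{1}{7} \left(-52\right) \left(- \frac{19}{7}\right) = \left(- \frac{52}{7}\right) \left(- \frac{19}{7}\right) = \frac{988}{49}$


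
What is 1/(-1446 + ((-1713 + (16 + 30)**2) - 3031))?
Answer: -1/4074 ≈ -0.00024546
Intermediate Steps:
1/(-1446 + ((-1713 + (16 + 30)**2) - 3031)) = 1/(-1446 + ((-1713 + 46**2) - 3031)) = 1/(-1446 + ((-1713 + 2116) - 3031)) = 1/(-1446 + (403 - 3031)) = 1/(-1446 - 2628) = 1/(-4074) = -1/4074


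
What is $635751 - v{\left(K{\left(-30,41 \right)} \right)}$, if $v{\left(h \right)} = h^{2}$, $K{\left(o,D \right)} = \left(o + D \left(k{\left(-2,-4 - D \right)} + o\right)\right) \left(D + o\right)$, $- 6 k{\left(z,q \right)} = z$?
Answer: $- \frac{1685872882}{9} \approx -1.8732 \cdot 10^{8}$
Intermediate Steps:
$k{\left(z,q \right)} = - \frac{z}{6}$
$K{\left(o,D \right)} = \left(D + o\right) \left(o + D \left(\frac{1}{3} + o\right)\right)$ ($K{\left(o,D \right)} = \left(o + D \left(\left(- \frac{1}{6}\right) \left(-2\right) + o\right)\right) \left(D + o\right) = \left(o + D \left(\frac{1}{3} + o\right)\right) \left(D + o\right) = \left(D + o\right) \left(o + D \left(\frac{1}{3} + o\right)\right)$)
$635751 - v{\left(K{\left(-30,41 \right)} \right)} = 635751 - \left(\left(-30\right)^{2} + \frac{41^{2}}{3} + 41 \left(-30\right)^{2} - 30 \cdot 41^{2} + \frac{4}{3} \cdot 41 \left(-30\right)\right)^{2} = 635751 - \left(900 + \frac{1}{3} \cdot 1681 + 41 \cdot 900 - 50430 - 1640\right)^{2} = 635751 - \left(900 + \frac{1681}{3} + 36900 - 50430 - 1640\right)^{2} = 635751 - \left(- \frac{41129}{3}\right)^{2} = 635751 - \frac{1691594641}{9} = - \frac{1685872882}{9}$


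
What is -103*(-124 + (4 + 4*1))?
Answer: 11948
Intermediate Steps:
-103*(-124 + (4 + 4*1)) = -103*(-124 + (4 + 4)) = -103*(-124 + 8) = -103*(-116) = 11948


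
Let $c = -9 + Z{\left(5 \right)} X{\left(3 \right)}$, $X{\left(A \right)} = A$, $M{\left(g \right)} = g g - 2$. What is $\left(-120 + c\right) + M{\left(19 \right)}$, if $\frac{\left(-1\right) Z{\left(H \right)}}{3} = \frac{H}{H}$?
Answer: $221$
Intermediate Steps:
$M{\left(g \right)} = -2 + g^{2}$ ($M{\left(g \right)} = g^{2} - 2 = -2 + g^{2}$)
$Z{\left(H \right)} = -3$ ($Z{\left(H \right)} = - 3 \frac{H}{H} = \left(-3\right) 1 = -3$)
$c = -18$ ($c = -9 - 9 = -18$)
$\left(-120 + c\right) + M{\left(19 \right)} = \left(-120 - 18\right) - \left(2 - 19^{2}\right) = -138 + \left(-2 + 361\right) = -138 + 359 = 221$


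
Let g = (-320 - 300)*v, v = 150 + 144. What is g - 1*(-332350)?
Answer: 150070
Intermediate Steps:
v = 294
g = -182280 (g = (-320 - 300)*294 = -620*294 = -182280)
g - 1*(-332350) = -182280 - 1*(-332350) = -182280 + 332350 = 150070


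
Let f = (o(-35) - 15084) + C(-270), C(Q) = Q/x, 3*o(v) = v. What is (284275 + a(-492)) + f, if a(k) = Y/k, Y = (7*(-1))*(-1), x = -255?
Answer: 2251424681/8364 ≈ 2.6918e+5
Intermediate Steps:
o(v) = v/3
C(Q) = -Q/255 (C(Q) = Q/(-255) = Q*(-1/255) = -Q/255)
Y = 7 (Y = -7*(-1) = 7)
a(k) = 7/k
f = -769825/51 (f = ((⅓)*(-35) - 15084) - 1/255*(-270) = (-35/3 - 15084) + 18/17 = -45287/3 + 18/17 = -769825/51 ≈ -15095.)
(284275 + a(-492)) + f = (284275 + 7/(-492)) - 769825/51 = (284275 + 7*(-1/492)) - 769825/51 = (284275 - 7/492) - 769825/51 = 139863293/492 - 769825/51 = 2251424681/8364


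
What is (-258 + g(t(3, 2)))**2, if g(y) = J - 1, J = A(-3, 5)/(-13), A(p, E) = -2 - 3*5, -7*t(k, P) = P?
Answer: 11222500/169 ≈ 66405.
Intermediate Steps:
t(k, P) = -P/7
A(p, E) = -17 (A(p, E) = -2 - 15 = -17)
J = 17/13 (J = -17/(-13) = -17*(-1/13) = 17/13 ≈ 1.3077)
g(y) = 4/13 (g(y) = 17/13 - 1 = 4/13)
(-258 + g(t(3, 2)))**2 = (-258 + 4/13)**2 = (-3350/13)**2 = 11222500/169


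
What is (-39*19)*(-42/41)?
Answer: 31122/41 ≈ 759.07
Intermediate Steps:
(-39*19)*(-42/41) = -(-31122)/41 = -741*(-42/41) = 31122/41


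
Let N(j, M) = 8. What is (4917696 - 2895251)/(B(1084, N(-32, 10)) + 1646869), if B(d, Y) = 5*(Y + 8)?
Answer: 2022445/1646949 ≈ 1.2280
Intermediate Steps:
B(d, Y) = 40 + 5*Y (B(d, Y) = 5*(8 + Y) = 40 + 5*Y)
(4917696 - 2895251)/(B(1084, N(-32, 10)) + 1646869) = (4917696 - 2895251)/((40 + 5*8) + 1646869) = 2022445/((40 + 40) + 1646869) = 2022445/(80 + 1646869) = 2022445/1646949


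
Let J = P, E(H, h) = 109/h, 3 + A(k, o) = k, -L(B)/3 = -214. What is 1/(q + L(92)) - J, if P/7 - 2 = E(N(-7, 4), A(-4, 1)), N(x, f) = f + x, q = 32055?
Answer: 3106216/32697 ≈ 95.000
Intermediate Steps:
L(B) = 642 (L(B) = -3*(-214) = 642)
A(k, o) = -3 + k
P = -95 (P = 14 + 7*(109/(-3 - 4)) = 14 + 7*(109/(-7)) = 14 + 7*(109*(-⅐)) = 14 + 7*(-109/7) = 14 - 109 = -95)
J = -95
1/(q + L(92)) - J = 1/(32055 + 642) - 1*(-95) = 1/32697 + 95 = 3106216/32697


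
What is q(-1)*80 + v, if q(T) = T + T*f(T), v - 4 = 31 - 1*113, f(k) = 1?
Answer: -238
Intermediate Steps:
v = -78 (v = 4 + (31 - 1*113) = 4 + (31 - 113) = 4 - 82 = -78)
q(T) = 2*T (q(T) = T + T*1 = T + T = 2*T)
q(-1)*80 + v = (2*(-1))*80 - 78 = -2*80 - 78 = -160 - 78 = -238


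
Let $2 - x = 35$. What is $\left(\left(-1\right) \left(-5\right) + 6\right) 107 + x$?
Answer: $1144$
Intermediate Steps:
$x = -33$ ($x = 2 - 35 = -33$)
$\left(\left(-1\right) \left(-5\right) + 6\right) 107 + x = \left(\left(-1\right) \left(-5\right) + 6\right) 107 - 33 = \left(5 + 6\right) 107 - 33 = 11 \cdot 107 - 33 = 1177 - 33 = 1144$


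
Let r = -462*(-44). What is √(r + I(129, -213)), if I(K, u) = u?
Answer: 3*√2235 ≈ 141.83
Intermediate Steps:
r = 20328
√(r + I(129, -213)) = √(20328 - 213) = √20115 = 3*√2235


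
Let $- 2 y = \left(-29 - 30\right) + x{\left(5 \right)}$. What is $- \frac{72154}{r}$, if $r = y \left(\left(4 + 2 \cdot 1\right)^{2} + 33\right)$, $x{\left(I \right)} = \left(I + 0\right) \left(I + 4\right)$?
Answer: $- \frac{72154}{483} \approx -149.39$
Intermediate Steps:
$x{\left(I \right)} = I \left(4 + I\right)$
$y = 7$ ($y = - \frac{\left(-29 - 30\right) + 5 \left(4 + 5\right)}{2} = - \frac{-59 + 5 \cdot 9}{2} = - \frac{-59 + 45}{2} = \left(- \frac{1}{2}\right) \left(-14\right) = 7$)
$r = 483$ ($r = 7 \left(\left(4 + 2 \cdot 1\right)^{2} + 33\right) = 7 \left(\left(4 + 2\right)^{2} + 33\right) = 7 \left(6^{2} + 33\right) = 7 \left(36 + 33\right) = 7 \cdot 69 = 483$)
$- \frac{72154}{r} = - \frac{72154}{483}$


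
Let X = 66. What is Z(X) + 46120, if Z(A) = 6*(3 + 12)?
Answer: 46210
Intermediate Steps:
Z(A) = 90 (Z(A) = 6*15 = 90)
Z(X) + 46120 = 90 + 46120 = 46210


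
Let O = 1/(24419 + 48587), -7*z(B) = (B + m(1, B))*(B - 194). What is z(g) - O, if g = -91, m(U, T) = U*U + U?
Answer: -1851797197/511042 ≈ -3623.6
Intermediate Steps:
m(U, T) = U + U**2 (m(U, T) = U**2 + U = U + U**2)
z(B) = -(-194 + B)*(2 + B)/7 (z(B) = -(B + 1*(1 + 1))*(B - 194)/7 = -(B + 1*2)*(-194 + B)/7 = -(B + 2)*(-194 + B)/7 = -(2 + B)*(-194 + B)/7 = -(-194 + B)*(2 + B)/7)
O = 1/73006 ≈ 1.3697e-5
z(g) - O = (388/7 - 1/7*(-91)**2 + (192/7)*(-91)) - 1*1/73006 = (388/7 - 1/7*8281 - 2496) - 1/73006 = (388/7 - 1183 - 2496) - 1/73006 = -25365/7 - 1/73006 = -1851797197/511042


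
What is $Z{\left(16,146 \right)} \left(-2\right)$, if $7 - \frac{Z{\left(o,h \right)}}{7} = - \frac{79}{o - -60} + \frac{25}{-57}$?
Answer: $- \frac{13531}{114} \approx -118.69$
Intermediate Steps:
$Z{\left(o,h \right)} = \frac{2968}{57} + \frac{553}{60 + o}$ ($Z{\left(o,h \right)} = 49 - 7 \left(- \frac{79}{o - -60} + \frac{25}{-57}\right) = 49 - 7 \left(- \frac{79}{o + 60} + 25 \left(- \frac{1}{57}\right)\right) = 49 - 7 \left(- \frac{79}{60 + o} - \frac{25}{57}\right) = 49 - 7 \left(- \frac{25}{57} - \frac{79}{60 + o}\right) = 49 + \left(\frac{175}{57} + \frac{553}{60 + o}\right) = \frac{2968}{57} + \frac{553}{60 + o}$)
$Z{\left(16,146 \right)} \left(-2\right) = \frac{7 \left(29943 + 424 \cdot 16\right)}{57 \left(60 + 16\right)} \left(-2\right) = \frac{7 \left(29943 + 6784\right)}{57 \cdot 76} \left(-2\right) = \frac{7}{57} \cdot \frac{1}{76} \cdot 36727 \left(-2\right) = \frac{13531}{228} \left(-2\right) = - \frac{13531}{114}$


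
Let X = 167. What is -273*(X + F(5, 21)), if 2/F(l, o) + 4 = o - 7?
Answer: -228228/5 ≈ -45646.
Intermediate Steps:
F(l, o) = 2/(-11 + o) (F(l, o) = 2/(-4 + (o - 7)) = 2/(-4 + (-7 + o)) = 2/(-11 + o))
-273*(X + F(5, 21)) = -273*(167 + 2/(-11 + 21)) = -273*(167 + 2/10) = -273*(167 + 2*(⅒)) = -273*(167 + ⅕) = -273*836/5 = -228228/5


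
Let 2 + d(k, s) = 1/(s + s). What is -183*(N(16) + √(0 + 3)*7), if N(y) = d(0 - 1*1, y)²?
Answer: -726327/1024 - 1281*√3 ≈ -2928.1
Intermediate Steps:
d(k, s) = -2 + 1/(2*s) (d(k, s) = -2 + 1/(s + s) = -2 + 1/(2*s))
N(y) = (-2 + 1/(2*y))²
-183*(N(16) + √(0 + 3)*7) = -183*((¼)*(-1 + 4*16)²/16² + √(0 + 3)*7) = -183*((¼)*(1/256)*(-1 + 64)² + √3*7) = -183*((¼)*(1/256)*63² + 7*√3) = -183*((¼)*(1/256)*3969 + 7*√3) = -183*(3969/1024 + 7*√3) = -726327/1024 - 1281*√3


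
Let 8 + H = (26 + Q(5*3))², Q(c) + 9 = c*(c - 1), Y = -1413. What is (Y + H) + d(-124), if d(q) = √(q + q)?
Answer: 50108 + 2*I*√62 ≈ 50108.0 + 15.748*I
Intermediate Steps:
Q(c) = -9 + c*(-1 + c) (Q(c) = -9 + c*(c - 1) = -9 + c*(-1 + c))
d(q) = √2*√q (d(q) = √(2*q) = √2*√q)
H = 51521 (H = -8 + (26 + (-9 + (5*3)² - 5*3))² = -8 + (26 + (-9 + 15² - 1*15))² = -8 + (26 + (-9 + 225 - 15))² = -8 + (26 + 201)² = -8 + 227² = -8 + 51529 = 51521)
(Y + H) + d(-124) = (-1413 + 51521) + √2*√(-124) = 50108 + √2*(2*I*√31) = 50108 + 2*I*√62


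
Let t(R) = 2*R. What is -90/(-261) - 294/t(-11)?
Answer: 4373/319 ≈ 13.708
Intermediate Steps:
-90/(-261) - 294/t(-11) = -90/(-261) - 294/(2*(-11)) = -90*(-1/261) - 294/(-22) = 10/29 - 294*(-1/22) = 10/29 + 147/11 = 4373/319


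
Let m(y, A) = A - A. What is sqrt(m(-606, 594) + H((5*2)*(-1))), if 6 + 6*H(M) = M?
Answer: 2*I*sqrt(6)/3 ≈ 1.633*I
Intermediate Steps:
m(y, A) = 0
H(M) = -1 + M/6
sqrt(m(-606, 594) + H((5*2)*(-1))) = sqrt(0 + (-1 + ((5*2)*(-1))/6)) = sqrt(0 + (-1 + (10*(-1))/6)) = sqrt(0 + (-1 + (1/6)*(-10))) = sqrt(0 + (-1 - 5/3)) = sqrt(0 - 8/3) = sqrt(-8/3) = 2*I*sqrt(6)/3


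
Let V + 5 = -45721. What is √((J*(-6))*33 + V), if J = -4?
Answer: I*√44934 ≈ 211.98*I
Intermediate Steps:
V = -45726 (V = -5 - 45721 = -45726)
√((J*(-6))*33 + V) = √(-4*(-6)*33 - 45726) = √(24*33 - 45726) = √(792 - 45726) = √(-44934) = I*√44934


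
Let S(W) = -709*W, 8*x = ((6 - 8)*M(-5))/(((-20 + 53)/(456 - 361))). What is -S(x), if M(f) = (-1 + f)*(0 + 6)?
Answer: 202065/11 ≈ 18370.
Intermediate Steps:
M(f) = -6 + 6*f (M(f) = (-1 + f)*6 = -6 + 6*f)
x = 285/11 (x = (((6 - 8)*(-6 + 6*(-5)))/(((-20 + 53)/(456 - 361))))/8 = ((-2*(-6 - 30))/((33/95)))/8 = ((-2*(-36))/((33*(1/95))))/8 = (72/(33/95))/8 = (72*(95/33))/8 = (⅛)*(2280/11) = 285/11 ≈ 25.909)
-S(x) = -(-709)*285/11 = -1*(-202065/11) = 202065/11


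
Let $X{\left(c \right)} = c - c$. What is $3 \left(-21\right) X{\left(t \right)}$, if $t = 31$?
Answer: $0$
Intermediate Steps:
$X{\left(c \right)} = 0$
$3 \left(-21\right) X{\left(t \right)} = 3 \left(-21\right) 0 = \left(-63\right) 0 = 0$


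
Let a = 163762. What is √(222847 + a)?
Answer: √386609 ≈ 621.78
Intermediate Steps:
√(222847 + a) = √(222847 + 163762) = √386609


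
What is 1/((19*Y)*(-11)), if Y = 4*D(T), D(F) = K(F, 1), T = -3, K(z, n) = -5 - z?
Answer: 1/1672 ≈ 0.00059809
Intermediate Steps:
D(F) = -5 - F
Y = -8 (Y = 4*(-5 - 1*(-3)) = 4*(-5 + 3) = 4*(-2) = -8)
1/((19*Y)*(-11)) = 1/((19*(-8))*(-11)) = 1/(-152*(-11)) = 1/1672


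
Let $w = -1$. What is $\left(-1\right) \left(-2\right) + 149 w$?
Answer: $-147$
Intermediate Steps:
$\left(-1\right) \left(-2\right) + 149 w = \left(-1\right) \left(-2\right) + 149 \left(-1\right) = 2 - 149 = -147$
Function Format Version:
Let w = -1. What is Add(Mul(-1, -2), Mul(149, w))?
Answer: -147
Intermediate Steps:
Add(Mul(-1, -2), Mul(149, w)) = Add(Mul(-1, -2), Mul(149, -1)) = Add(2, -149) = -147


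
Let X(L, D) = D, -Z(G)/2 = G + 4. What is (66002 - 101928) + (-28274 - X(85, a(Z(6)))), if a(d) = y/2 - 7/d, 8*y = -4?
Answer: -642001/10 ≈ -64200.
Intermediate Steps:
Z(G) = -8 - 2*G (Z(G) = -2*(G + 4) = -2*(4 + G) = -8 - 2*G)
y = -½ (y = (⅛)*(-4) = -½ ≈ -0.50000)
a(d) = -¼ - 7/d (a(d) = -½/2 - 7/d = -½*½ - 7/d = -¼ - 7/d)
(66002 - 101928) + (-28274 - X(85, a(Z(6)))) = (66002 - 101928) + (-28274 - (-28 - (-8 - 2*6))/(4*(-8 - 2*6))) = -35926 + (-28274 - (-28 - (-8 - 12))/(4*(-8 - 12))) = -35926 + (-28274 - (-28 - 1*(-20))/(4*(-20))) = -35926 + (-28274 - (-1)*(-28 + 20)/(4*20)) = -35926 + (-28274 - (-1)*(-8)/(4*20)) = -35926 + (-28274 - 1*⅒) = -35926 + (-28274 - ⅒) = -35926 - 282741/10 = -642001/10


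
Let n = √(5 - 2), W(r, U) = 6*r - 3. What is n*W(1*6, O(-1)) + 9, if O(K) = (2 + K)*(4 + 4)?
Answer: 9 + 33*√3 ≈ 66.158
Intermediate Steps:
O(K) = 16 + 8*K (O(K) = (2 + K)*8 = 16 + 8*K)
W(r, U) = -3 + 6*r
n = √3 ≈ 1.7320
n*W(1*6, O(-1)) + 9 = √3*(-3 + 6*(1*6)) + 9 = √3*(-3 + 6*6) + 9 = √3*(-3 + 36) + 9 = √3*33 + 9 = 33*√3 + 9 = 9 + 33*√3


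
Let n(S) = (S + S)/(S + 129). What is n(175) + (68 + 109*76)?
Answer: 1269679/152 ≈ 8353.2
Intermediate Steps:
n(S) = 2*S/(129 + S) (n(S) = (2*S)/(129 + S) = 2*S/(129 + S))
n(175) + (68 + 109*76) = 2*175/(129 + 175) + (68 + 109*76) = 2*175/304 + (68 + 8284) = 2*175*(1/304) + 8352 = 175/152 + 8352 = 1269679/152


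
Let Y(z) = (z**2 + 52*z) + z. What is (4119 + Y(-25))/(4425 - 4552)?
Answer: -3419/127 ≈ -26.921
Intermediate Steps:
Y(z) = z**2 + 53*z
(4119 + Y(-25))/(4425 - 4552) = (4119 - 25*(53 - 25))/(4425 - 4552) = (4119 - 25*28)/(-127) = (4119 - 700)*(-1/127) = 3419*(-1/127) = -3419/127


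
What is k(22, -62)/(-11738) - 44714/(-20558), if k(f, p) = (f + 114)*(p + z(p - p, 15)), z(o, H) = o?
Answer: 174549497/60327451 ≈ 2.8934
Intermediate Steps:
k(f, p) = p*(114 + f) (k(f, p) = (f + 114)*(p + (p - p)) = (114 + f)*(p + 0) = (114 + f)*p = p*(114 + f))
k(22, -62)/(-11738) - 44714/(-20558) = -62*(114 + 22)/(-11738) - 44714/(-20558) = -62*136*(-1/11738) - 44714*(-1/20558) = -8432*(-1/11738) + 22357/10279 = 4216/5869 + 22357/10279 = 174549497/60327451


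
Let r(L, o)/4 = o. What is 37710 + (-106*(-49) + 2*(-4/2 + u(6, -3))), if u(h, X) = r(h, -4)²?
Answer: 43412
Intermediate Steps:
r(L, o) = 4*o
u(h, X) = 256 (u(h, X) = (4*(-4))² = (-16)² = 256)
37710 + (-106*(-49) + 2*(-4/2 + u(6, -3))) = 37710 + (-106*(-49) + 2*(-4/2 + 256)) = 37710 + (5194 + 2*(-4*½ + 256)) = 37710 + (5194 + 2*(-2 + 256)) = 37710 + (5194 + 2*254) = 37710 + (5194 + 508) = 37710 + 5702 = 43412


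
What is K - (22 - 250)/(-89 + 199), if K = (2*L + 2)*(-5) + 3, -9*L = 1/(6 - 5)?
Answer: -1889/495 ≈ -3.8162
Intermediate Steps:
L = -⅑ (L = -1/(9*(6 - 5)) = -⅑/1 = -⅑*1 = -⅑ ≈ -0.11111)
K = -53/9 (K = (2*(-⅑) + 2)*(-5) + 3 = (-2/9 + 2)*(-5) + 3 = (16/9)*(-5) + 3 = -80/9 + 3 = -53/9 ≈ -5.8889)
K - (22 - 250)/(-89 + 199) = -53/9 - (22 - 250)/(-89 + 199) = -53/9 - (-228)/110 = -53/9 - 1*(-114/55) = -53/9 + 114/55 = -1889/495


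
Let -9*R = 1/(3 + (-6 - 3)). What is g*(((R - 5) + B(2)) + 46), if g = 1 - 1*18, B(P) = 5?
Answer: -42245/54 ≈ -782.31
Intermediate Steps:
g = -17 (g = 1 - 18 = -17)
R = 1/54 (R = -1/(9*(3 + (-6 - 3))) = -1/(9*(3 - 9)) = -1/9/(-6) = -1/9*(-1/6) = 1/54 ≈ 0.018519)
g*(((R - 5) + B(2)) + 46) = -17*(((1/54 - 5) + 5) + 46) = -17*((-269/54 + 5) + 46) = -17*(1/54 + 46) = -17*2485/54 = -42245/54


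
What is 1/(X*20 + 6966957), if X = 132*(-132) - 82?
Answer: 1/6616837 ≈ 1.5113e-7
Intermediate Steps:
X = -17506 (X = -17424 - 82 = -17506)
1/(X*20 + 6966957) = 1/(-17506*20 + 6966957) = 1/(-350120 + 6966957) = 1/6616837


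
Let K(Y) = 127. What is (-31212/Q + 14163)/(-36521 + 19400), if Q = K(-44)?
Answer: -589163/724789 ≈ -0.81287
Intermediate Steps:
Q = 127
(-31212/Q + 14163)/(-36521 + 19400) = (-31212/127 + 14163)/(-36521 + 19400) = (-31212*1/127 + 14163)/(-17121) = (-31212/127 + 14163)*(-1/17121) = (1767489/127)*(-1/17121) = -589163/724789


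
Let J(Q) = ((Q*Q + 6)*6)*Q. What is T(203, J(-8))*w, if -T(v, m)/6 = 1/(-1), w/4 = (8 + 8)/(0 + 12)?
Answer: 32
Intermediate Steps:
J(Q) = Q*(36 + 6*Q²) (J(Q) = ((Q² + 6)*6)*Q = ((6 + Q²)*6)*Q = (36 + 6*Q²)*Q = Q*(36 + 6*Q²))
w = 16/3 (w = 4*((8 + 8)/(0 + 12)) = 4*(16/12) = 4*(16*(1/12)) = 4*(4/3) = 16/3 ≈ 5.3333)
T(v, m) = 6 (T(v, m) = -6/(-1) = -6*(-1) = 6)
T(203, J(-8))*w = 6*(16/3) = 32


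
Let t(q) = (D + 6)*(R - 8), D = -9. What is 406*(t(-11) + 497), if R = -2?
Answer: 213962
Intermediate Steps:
t(q) = 30 (t(q) = (-9 + 6)*(-2 - 8) = -3*(-10) = 30)
406*(t(-11) + 497) = 406*(30 + 497) = 406*527 = 213962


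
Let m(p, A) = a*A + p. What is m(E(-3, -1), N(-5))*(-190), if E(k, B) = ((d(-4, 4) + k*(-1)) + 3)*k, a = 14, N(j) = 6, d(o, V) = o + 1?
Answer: -14250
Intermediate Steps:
d(o, V) = 1 + o
E(k, B) = -k² (E(k, B) = (((1 - 4) + k*(-1)) + 3)*k = ((-3 - k) + 3)*k = (-k)*k = -k²)
m(p, A) = p + 14*A (m(p, A) = 14*A + p = p + 14*A)
m(E(-3, -1), N(-5))*(-190) = (-1*(-3)² + 14*6)*(-190) = (-1*9 + 84)*(-190) = (-9 + 84)*(-190) = 75*(-190) = -14250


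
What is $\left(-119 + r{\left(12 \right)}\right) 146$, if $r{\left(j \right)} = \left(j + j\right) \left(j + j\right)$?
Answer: $66722$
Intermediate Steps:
$r{\left(j \right)} = 4 j^{2}$ ($r{\left(j \right)} = 2 j 2 j = 4 j^{2}$)
$\left(-119 + r{\left(12 \right)}\right) 146 = \left(-119 + 4 \cdot 12^{2}\right) 146 = \left(-119 + 4 \cdot 144\right) 146 = \left(-119 + 576\right) 146 = 457 \cdot 146 = 66722$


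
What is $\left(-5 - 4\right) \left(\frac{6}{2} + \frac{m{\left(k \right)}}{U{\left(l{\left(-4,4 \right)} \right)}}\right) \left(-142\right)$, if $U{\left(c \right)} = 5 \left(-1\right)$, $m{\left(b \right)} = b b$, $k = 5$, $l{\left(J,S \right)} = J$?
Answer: $-2556$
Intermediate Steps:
$m{\left(b \right)} = b^{2}$
$U{\left(c \right)} = -5$
$\left(-5 - 4\right) \left(\frac{6}{2} + \frac{m{\left(k \right)}}{U{\left(l{\left(-4,4 \right)} \right)}}\right) \left(-142\right) = \left(-5 - 4\right) \left(\frac{6}{2} + \frac{5^{2}}{-5}\right) \left(-142\right) = - 9 \left(6 \cdot \frac{1}{2} + 25 \left(- \frac{1}{5}\right)\right) \left(-142\right) = - 9 \left(3 - 5\right) \left(-142\right) = \left(-9\right) \left(-2\right) \left(-142\right) = 18 \left(-142\right) = -2556$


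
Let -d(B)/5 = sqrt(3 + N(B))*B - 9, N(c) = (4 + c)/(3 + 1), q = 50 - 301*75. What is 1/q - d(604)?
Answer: -1013626/22525 + 3020*sqrt(155) ≈ 37554.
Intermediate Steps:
q = -22525 (q = 50 - 22575 = -22525)
N(c) = 1 + c/4 (N(c) = (4 + c)/4 = (4 + c)*(1/4) = 1 + c/4)
d(B) = 45 - 5*B*sqrt(4 + B/4) (d(B) = -5*(sqrt(3 + (1 + B/4))*B - 9) = -5*(sqrt(4 + B/4)*B - 9) = -5*(B*sqrt(4 + B/4) - 9) = -5*(-9 + B*sqrt(4 + B/4)) = 45 - 5*B*sqrt(4 + B/4))
1/q - d(604) = 1/(-22525) - (45 - 5/2*604*sqrt(16 + 604)) = -1/22525 - (45 - 5/2*604*sqrt(620)) = -1/22525 - (45 - 5/2*604*2*sqrt(155)) = -1/22525 - (45 - 3020*sqrt(155)) = -1/22525 + (-45 + 3020*sqrt(155)) = -1013626/22525 + 3020*sqrt(155)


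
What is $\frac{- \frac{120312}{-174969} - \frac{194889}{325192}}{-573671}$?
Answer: $- \frac{558329607}{3626781146753912} \approx -1.5395 \cdot 10^{-7}$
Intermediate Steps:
$\frac{- \frac{120312}{-174969} - \frac{194889}{325192}}{-573671} = \left(\left(-120312\right) \left(- \frac{1}{174969}\right) - \frac{194889}{325192}\right) \left(- \frac{1}{573671}\right) = \left(\frac{13368}{19441} - \frac{194889}{325192}\right) \left(- \frac{1}{573671}\right) = \frac{558329607}{6322057672} \left(- \frac{1}{573671}\right) = - \frac{558329607}{3626781146753912}$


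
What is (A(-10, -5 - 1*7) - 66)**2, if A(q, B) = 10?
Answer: 3136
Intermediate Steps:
(A(-10, -5 - 1*7) - 66)**2 = (10 - 66)**2 = (-56)**2 = 3136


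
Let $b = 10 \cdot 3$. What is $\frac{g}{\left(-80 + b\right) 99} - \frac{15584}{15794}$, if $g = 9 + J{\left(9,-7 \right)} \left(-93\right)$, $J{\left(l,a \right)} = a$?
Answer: $- \frac{132674}{118455} \approx -1.12$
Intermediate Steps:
$b = 30$
$g = 660$ ($g = 9 - -651 = 9 + 651 = 660$)
$\frac{g}{\left(-80 + b\right) 99} - \frac{15584}{15794} = \frac{660}{\left(-80 + 30\right) 99} - \frac{15584}{15794} = \frac{660}{\left(-50\right) 99} - \frac{7792}{7897} = \frac{660}{-4950} - \frac{7792}{7897} = 660 \left(- \frac{1}{4950}\right) - \frac{7792}{7897} = - \frac{2}{15} - \frac{7792}{7897} = - \frac{132674}{118455}$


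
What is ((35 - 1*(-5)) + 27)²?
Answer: 4489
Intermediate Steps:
((35 - 1*(-5)) + 27)² = ((35 + 5) + 27)² = (40 + 27)² = 67² = 4489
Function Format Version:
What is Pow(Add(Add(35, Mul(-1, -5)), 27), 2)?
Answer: 4489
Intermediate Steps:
Pow(Add(Add(35, Mul(-1, -5)), 27), 2) = Pow(Add(Add(35, 5), 27), 2) = Pow(Add(40, 27), 2) = Pow(67, 2) = 4489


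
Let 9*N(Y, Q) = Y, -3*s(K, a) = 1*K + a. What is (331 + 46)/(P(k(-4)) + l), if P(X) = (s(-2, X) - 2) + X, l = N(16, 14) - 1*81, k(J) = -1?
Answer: -3393/731 ≈ -4.6416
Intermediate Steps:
s(K, a) = -K/3 - a/3 (s(K, a) = -(1*K + a)/3 = -(K + a)/3 = -K/3 - a/3)
N(Y, Q) = Y/9
l = -713/9 (l = (⅑)*16 - 1*81 = 16/9 - 81 = -713/9 ≈ -79.222)
P(X) = -4/3 + 2*X/3 (P(X) = ((-⅓*(-2) - X/3) - 2) + X = ((⅔ - X/3) - 2) + X = (-4/3 - X/3) + X = -4/3 + 2*X/3)
(331 + 46)/(P(k(-4)) + l) = (331 + 46)/((-4/3 + (⅔)*(-1)) - 713/9) = 377/((-4/3 - ⅔) - 713/9) = 377/(-2 - 713/9) = 377/(-731/9) = 377*(-9/731) = -3393/731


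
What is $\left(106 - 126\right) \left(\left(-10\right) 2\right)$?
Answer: $400$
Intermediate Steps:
$\left(106 - 126\right) \left(\left(-10\right) 2\right) = \left(-20\right) \left(-20\right) = 400$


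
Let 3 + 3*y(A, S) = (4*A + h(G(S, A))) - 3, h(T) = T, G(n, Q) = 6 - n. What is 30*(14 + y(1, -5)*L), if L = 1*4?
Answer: 780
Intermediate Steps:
y(A, S) = -S/3 + 4*A/3 (y(A, S) = -1 + ((4*A + (6 - S)) - 3)/3 = -1 + ((6 - S + 4*A) - 3)/3 = -1 + (3 - S + 4*A)/3 = -1 + (1 - S/3 + 4*A/3) = -S/3 + 4*A/3)
L = 4
30*(14 + y(1, -5)*L) = 30*(14 + (-⅓*(-5) + (4/3)*1)*4) = 30*(14 + (5/3 + 4/3)*4) = 30*(14 + 3*4) = 30*(14 + 12) = 30*26 = 780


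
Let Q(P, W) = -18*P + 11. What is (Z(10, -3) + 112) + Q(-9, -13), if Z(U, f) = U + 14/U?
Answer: 1482/5 ≈ 296.40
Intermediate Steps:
Q(P, W) = 11 - 18*P
(Z(10, -3) + 112) + Q(-9, -13) = ((10 + 14/10) + 112) + (11 - 18*(-9)) = ((10 + 14*(⅒)) + 112) + (11 + 162) = ((10 + 7/5) + 112) + 173 = (57/5 + 112) + 173 = 617/5 + 173 = 1482/5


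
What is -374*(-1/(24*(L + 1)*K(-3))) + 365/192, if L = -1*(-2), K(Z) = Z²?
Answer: 12847/5184 ≈ 2.4782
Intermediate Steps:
L = 2
-374*(-1/(24*(L + 1)*K(-3))) + 365/192 = -374*(-1/(216*(2 + 1))) + 365/192 = -374/(3*(-24*9)) + 365*(1/192) = -374/(3*(-216)) + 365/192 = -374/(-648) + 365/192 = -374*(-1/648) + 365/192 = 187/324 + 365/192 = 12847/5184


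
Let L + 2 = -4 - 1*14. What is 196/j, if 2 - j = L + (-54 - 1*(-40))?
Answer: 49/9 ≈ 5.4444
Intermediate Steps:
L = -20 (L = -2 + (-4 - 1*14) = -2 + (-4 - 14) = -2 - 18 = -20)
j = 36 (j = 2 - (-20 + (-54 - 1*(-40))) = 2 - (-20 + (-54 + 40)) = 2 - (-20 - 14) = 2 - 1*(-34) = 2 + 34 = 36)
196/j = 196/36 = (1/36)*196 = 49/9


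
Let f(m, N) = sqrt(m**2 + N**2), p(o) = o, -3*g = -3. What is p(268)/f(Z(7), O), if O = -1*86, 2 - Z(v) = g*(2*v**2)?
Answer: 134*sqrt(4153)/4153 ≈ 2.0793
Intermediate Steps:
g = 1 (g = -1/3*(-3) = 1)
Z(v) = 2 - 2*v**2
O = -86
f(m, N) = sqrt(N**2 + m**2)
p(268)/f(Z(7), O) = 268/(sqrt((-86)**2 + (2 - 2*7**2)**2)) = 268/(sqrt(7396 + (2 - 2*49)**2)) = 268/(sqrt(7396 + (2 - 98)**2)) = 268/(sqrt(7396 + (-96)**2)) = 268/(sqrt(7396 + 9216)) = 268/(sqrt(16612)) = 268/((2*sqrt(4153))) = 268*(sqrt(4153)/8306) = 134*sqrt(4153)/4153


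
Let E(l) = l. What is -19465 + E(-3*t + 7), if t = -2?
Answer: -19452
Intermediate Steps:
-19465 + E(-3*t + 7) = -19465 + (-3*(-2) + 7) = -19465 + (6 + 7) = -19465 + 13 = -19452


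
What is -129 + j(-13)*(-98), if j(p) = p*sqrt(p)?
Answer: -129 + 1274*I*sqrt(13) ≈ -129.0 + 4593.5*I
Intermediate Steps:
j(p) = p**(3/2)
-129 + j(-13)*(-98) = -129 + (-13)**(3/2)*(-98) = -129 - 13*I*sqrt(13)*(-98) = -129 + 1274*I*sqrt(13)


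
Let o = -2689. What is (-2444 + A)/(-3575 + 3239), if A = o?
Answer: 1711/112 ≈ 15.277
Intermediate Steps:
A = -2689
(-2444 + A)/(-3575 + 3239) = (-2444 - 2689)/(-3575 + 3239) = -5133/(-336) = -5133*(-1/336) = 1711/112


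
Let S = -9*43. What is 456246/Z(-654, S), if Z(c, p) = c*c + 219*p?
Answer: 50694/38107 ≈ 1.3303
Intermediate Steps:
S = -387
Z(c, p) = c² + 219*p
456246/Z(-654, S) = 456246/((-654)² + 219*(-387)) = 456246/(427716 - 84753) = 456246/342963 = 456246*(1/342963) = 50694/38107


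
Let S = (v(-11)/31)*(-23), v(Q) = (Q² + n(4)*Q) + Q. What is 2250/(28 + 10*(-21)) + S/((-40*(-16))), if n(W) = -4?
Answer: -11321161/902720 ≈ -12.541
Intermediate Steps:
v(Q) = Q² - 3*Q (v(Q) = (Q² - 4*Q) + Q = Q² - 3*Q)
S = -3542/31 (S = (-11*(-3 - 11)/31)*(-23) = (-11*(-14)*(1/31))*(-23) = (154*(1/31))*(-23) = (154/31)*(-23) = -3542/31 ≈ -114.26)
2250/(28 + 10*(-21)) + S/((-40*(-16))) = 2250/(28 + 10*(-21)) - 3542/(31*((-40*(-16)))) = 2250/(28 - 210) - 3542/31/640 = 2250/(-182) - 3542/31*1/640 = 2250*(-1/182) - 1771/9920 = -1125/91 - 1771/9920 = -11321161/902720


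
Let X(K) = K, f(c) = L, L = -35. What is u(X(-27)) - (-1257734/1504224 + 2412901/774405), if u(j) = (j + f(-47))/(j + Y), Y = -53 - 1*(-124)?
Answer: -2625924841403/711870247440 ≈ -3.6888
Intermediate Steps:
f(c) = -35
Y = 71 (Y = -53 + 124 = 71)
u(j) = (-35 + j)/(71 + j) (u(j) = (j - 35)/(j + 71) = (-35 + j)/(71 + j))
u(X(-27)) - (-1257734/1504224 + 2412901/774405) = (-35 - 27)/(71 - 27) - (-1257734/1504224 + 2412901/774405) = -62/44 - (-1257734*1/1504224 + 2412901*(1/774405)) = (1/44)*(-62) - (-628867/752112 + 2412901/774405) = -31/22 - 1*147530449753/64715477040 = -31/22 - 147530449753/64715477040 = -2625924841403/711870247440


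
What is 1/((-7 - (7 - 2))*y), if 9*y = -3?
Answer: ¼ ≈ 0.25000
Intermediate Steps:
y = -⅓ (y = (⅑)*(-3) = -⅓ ≈ -0.33333)
1/((-7 - (7 - 2))*y) = 1/((-7 - (7 - 2))*(-⅓)) = 1/((-7 - 1*5)*(-⅓)) = 1/((-7 - 5)*(-⅓)) = 1/(-12*(-⅓)) = 1/4 = ¼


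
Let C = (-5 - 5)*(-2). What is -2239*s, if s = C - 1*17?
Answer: -6717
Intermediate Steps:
C = 20 (C = -10*(-2) = 20)
s = 3 (s = 20 - 1*17 = 20 - 17 = 3)
-2239*s = -2239*3 = -6717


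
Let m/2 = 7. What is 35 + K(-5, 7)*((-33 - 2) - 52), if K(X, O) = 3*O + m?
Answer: -3010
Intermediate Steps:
m = 14 (m = 2*7 = 14)
K(X, O) = 14 + 3*O (K(X, O) = 3*O + 14 = 14 + 3*O)
35 + K(-5, 7)*((-33 - 2) - 52) = 35 + (14 + 3*7)*((-33 - 2) - 52) = 35 + (14 + 21)*(-35 - 52) = 35 + 35*(-87) = 35 - 3045 = -3010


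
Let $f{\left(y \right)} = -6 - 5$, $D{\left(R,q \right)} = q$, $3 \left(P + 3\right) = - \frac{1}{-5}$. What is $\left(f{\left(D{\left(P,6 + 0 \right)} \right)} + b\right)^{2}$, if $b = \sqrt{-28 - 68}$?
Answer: $25 - 88 i \sqrt{6} \approx 25.0 - 215.56 i$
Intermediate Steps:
$P = - \frac{44}{15}$ ($P = -3 + \frac{\left(-1\right) \frac{1}{-5}}{3} = -3 + \frac{\left(-1\right) \left(- \frac{1}{5}\right)}{3} = -3 + \frac{1}{3} \cdot \frac{1}{5} = -3 + \frac{1}{15} = - \frac{44}{15} \approx -2.9333$)
$f{\left(y \right)} = -11$ ($f{\left(y \right)} = -6 - 5 = -11$)
$b = 4 i \sqrt{6}$ ($b = \sqrt{-96} = 4 i \sqrt{6} \approx 9.798 i$)
$\left(f{\left(D{\left(P,6 + 0 \right)} \right)} + b\right)^{2} = \left(-11 + 4 i \sqrt{6}\right)^{2}$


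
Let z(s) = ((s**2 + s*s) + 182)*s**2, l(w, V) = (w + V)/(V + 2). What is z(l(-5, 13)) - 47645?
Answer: -2409399133/50625 ≈ -47593.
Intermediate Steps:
l(w, V) = (V + w)/(2 + V)
z(s) = s**2*(182 + 2*s**2) (z(s) = ((s**2 + s**2) + 182)*s**2 = (2*s**2 + 182)*s**2 = (182 + 2*s**2)*s**2 = s**2*(182 + 2*s**2))
z(l(-5, 13)) - 47645 = 2*((13 - 5)/(2 + 13))**2*(91 + ((13 - 5)/(2 + 13))**2) - 47645 = 2*(8/15)**2*(91 + (8/15)**2) - 47645 = 2*(64/225)*(91 + 64/225) - 47645 = 2*(64/225)*(20539/225) - 47645 = 2628992/50625 - 47645 = -2409399133/50625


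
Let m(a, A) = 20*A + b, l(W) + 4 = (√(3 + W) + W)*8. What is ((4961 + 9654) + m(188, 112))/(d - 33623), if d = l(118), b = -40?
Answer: -1121/2173 ≈ -0.51588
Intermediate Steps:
l(W) = -4 + 8*W + 8*√(3 + W) (l(W) = -4 + (√(3 + W) + W)*8 = -4 + (W + √(3 + W))*8 = -4 + (8*W + 8*√(3 + W)) = -4 + 8*W + 8*√(3 + W))
m(a, A) = -40 + 20*A (m(a, A) = 20*A - 40 = -40 + 20*A)
d = 1028 (d = -4 + 8*118 + 8*√(3 + 118) = -4 + 944 + 8*√121 = -4 + 944 + 8*11 = -4 + 944 + 88 = 1028)
((4961 + 9654) + m(188, 112))/(d - 33623) = ((4961 + 9654) + (-40 + 20*112))/(1028 - 33623) = (14615 + (-40 + 2240))/(-32595) = (14615 + 2200)*(-1/32595) = 16815*(-1/32595) = -1121/2173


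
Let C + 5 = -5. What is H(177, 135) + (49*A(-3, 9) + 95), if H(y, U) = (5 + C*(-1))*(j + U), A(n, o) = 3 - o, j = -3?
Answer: 1781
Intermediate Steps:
C = -10 (C = -5 - 5 = -10)
H(y, U) = -45 + 15*U (H(y, U) = (5 - 10*(-1))*(-3 + U) = (5 + 10)*(-3 + U) = 15*(-3 + U) = -45 + 15*U)
H(177, 135) + (49*A(-3, 9) + 95) = (-45 + 15*135) + (49*(3 - 1*9) + 95) = (-45 + 2025) + (49*(3 - 9) + 95) = 1980 + (49*(-6) + 95) = 1980 + (-294 + 95) = 1980 - 199 = 1781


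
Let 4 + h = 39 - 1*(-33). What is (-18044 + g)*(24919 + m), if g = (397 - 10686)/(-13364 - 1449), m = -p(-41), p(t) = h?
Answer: -6642063028033/14813 ≈ -4.4839e+8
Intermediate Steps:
h = 68 (h = -4 + (39 - 1*(-33)) = -4 + (39 + 33) = -4 + 72 = 68)
p(t) = 68
m = -68 (m = -1*68 = -68)
g = 10289/14813 (g = -10289/(-14813) = -10289*(-1/14813) = 10289/14813 ≈ 0.69459)
(-18044 + g)*(24919 + m) = (-18044 + 10289/14813)*(24919 - 68) = -267275483/14813*24851 = -6642063028033/14813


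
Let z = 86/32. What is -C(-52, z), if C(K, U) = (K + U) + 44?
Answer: 85/16 ≈ 5.3125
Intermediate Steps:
z = 43/16 (z = 86*(1/32) = 43/16 ≈ 2.6875)
C(K, U) = 44 + K + U
-C(-52, z) = -(44 - 52 + 43/16) = -1*(-85/16) = 85/16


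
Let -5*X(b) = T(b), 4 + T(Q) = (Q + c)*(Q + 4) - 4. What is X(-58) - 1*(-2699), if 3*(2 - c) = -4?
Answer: 10551/5 ≈ 2110.2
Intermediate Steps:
c = 10/3 (c = 2 - ⅓*(-4) = 2 + 4/3 = 10/3 ≈ 3.3333)
T(Q) = -8 + (4 + Q)*(10/3 + Q) (T(Q) = -4 + ((Q + 10/3)*(Q + 4) - 4) = -4 + ((10/3 + Q)*(4 + Q) - 4) = -4 + ((4 + Q)*(10/3 + Q) - 4) = -4 + (-4 + (4 + Q)*(10/3 + Q)) = -8 + (4 + Q)*(10/3 + Q))
X(b) = -16/15 - 22*b/15 - b²/5 (X(b) = -(16/3 + b² + 22*b/3)/5 = -16/15 - 22*b/15 - b²/5)
X(-58) - 1*(-2699) = (-16/15 - 22/15*(-58) - ⅕*(-58)²) - 1*(-2699) = (-16/15 + 1276/15 - ⅕*3364) + 2699 = (-16/15 + 1276/15 - 3364/5) + 2699 = -2944/5 + 2699 = 10551/5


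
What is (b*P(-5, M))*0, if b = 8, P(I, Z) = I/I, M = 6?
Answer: 0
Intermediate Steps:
P(I, Z) = 1
(b*P(-5, M))*0 = (8*1)*0 = 8*0 = 0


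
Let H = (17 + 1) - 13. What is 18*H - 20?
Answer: 70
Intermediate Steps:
H = 5 (H = 18 - 13 = 5)
18*H - 20 = 18*5 - 20 = 90 - 20 = 70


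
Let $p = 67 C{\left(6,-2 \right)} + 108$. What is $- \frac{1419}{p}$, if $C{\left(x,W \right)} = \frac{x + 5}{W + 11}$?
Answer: $- \frac{12771}{1709} \approx -7.4728$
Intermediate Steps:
$C{\left(x,W \right)} = \frac{5 + x}{11 + W}$
$p = \frac{1709}{9}$ ($p = 67 \frac{5 + 6}{11 - 2} + 108 = 67 \cdot \frac{1}{9} \cdot 11 + 108 = 67 \cdot \frac{11}{9} + 108 = \frac{737}{9} + 108 = \frac{1709}{9} \approx 189.89$)
$- \frac{1419}{p} = - \frac{1419}{\frac{1709}{9}} = \left(-1419\right) \frac{9}{1709} = - \frac{12771}{1709}$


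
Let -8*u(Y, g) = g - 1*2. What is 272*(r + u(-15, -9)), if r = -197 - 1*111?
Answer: -83402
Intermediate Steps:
u(Y, g) = ¼ - g/8 (u(Y, g) = -(g - 1*2)/8 = -(g - 2)/8 = -(-2 + g)/8 = ¼ - g/8)
r = -308 (r = -197 - 111 = -308)
272*(r + u(-15, -9)) = 272*(-308 + (¼ - ⅛*(-9))) = 272*(-308 + (¼ + 9/8)) = 272*(-308 + 11/8) = 272*(-2453/8) = -83402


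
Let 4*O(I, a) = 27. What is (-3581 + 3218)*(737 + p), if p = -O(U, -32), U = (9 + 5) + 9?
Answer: -1060323/4 ≈ -2.6508e+5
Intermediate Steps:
U = 23 (U = 14 + 9 = 23)
O(I, a) = 27/4 (O(I, a) = (¼)*27 = 27/4)
p = -27/4 (p = -1*27/4 = -27/4 ≈ -6.7500)
(-3581 + 3218)*(737 + p) = (-3581 + 3218)*(737 - 27/4) = -363*2921/4 = -1060323/4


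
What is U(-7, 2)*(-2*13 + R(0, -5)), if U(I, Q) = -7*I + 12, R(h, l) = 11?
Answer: -915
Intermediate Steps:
U(I, Q) = 12 - 7*I
U(-7, 2)*(-2*13 + R(0, -5)) = (12 - 7*(-7))*(-2*13 + 11) = (12 + 49)*(-26 + 11) = 61*(-15) = -915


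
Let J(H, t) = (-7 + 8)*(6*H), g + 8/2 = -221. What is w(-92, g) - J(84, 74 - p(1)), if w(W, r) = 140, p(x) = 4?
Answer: -364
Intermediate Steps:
g = -225 (g = -4 - 221 = -225)
J(H, t) = 6*H (J(H, t) = 1*(6*H) = 6*H)
w(-92, g) - J(84, 74 - p(1)) = 140 - 6*84 = 140 - 1*504 = 140 - 504 = -364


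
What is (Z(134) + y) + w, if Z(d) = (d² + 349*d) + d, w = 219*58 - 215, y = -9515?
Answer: 67828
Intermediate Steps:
w = 12487 (w = 12702 - 215 = 12487)
Z(d) = d² + 350*d
(Z(134) + y) + w = (134*(350 + 134) - 9515) + 12487 = (134*484 - 9515) + 12487 = (64856 - 9515) + 12487 = 55341 + 12487 = 67828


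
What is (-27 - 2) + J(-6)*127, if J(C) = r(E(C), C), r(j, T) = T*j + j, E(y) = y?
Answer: 3781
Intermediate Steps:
r(j, T) = j + T*j
J(C) = C*(1 + C)
(-27 - 2) + J(-6)*127 = (-27 - 2) - 6*(1 - 6)*127 = -29 - 6*(-5)*127 = -29 + 30*127 = -29 + 3810 = 3781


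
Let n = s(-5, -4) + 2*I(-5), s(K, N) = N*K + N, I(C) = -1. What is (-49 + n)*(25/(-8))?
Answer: 875/8 ≈ 109.38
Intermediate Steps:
s(K, N) = N + K*N (s(K, N) = K*N + N = N + K*N)
n = 14 (n = -4*(1 - 5) + 2*(-1) = -4*(-4) - 2 = 16 - 2 = 14)
(-49 + n)*(25/(-8)) = (-49 + 14)*(25/(-8)) = -875*(-1)/8 = -35*(-25/8) = 875/8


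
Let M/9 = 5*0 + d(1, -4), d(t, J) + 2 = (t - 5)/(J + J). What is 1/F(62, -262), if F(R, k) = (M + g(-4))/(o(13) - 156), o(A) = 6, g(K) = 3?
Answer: 100/7 ≈ 14.286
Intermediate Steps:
d(t, J) = -2 + (-5 + t)/(2*J) (d(t, J) = -2 + (t - 5)/(J + J) = -2 + (-5 + t)/((2*J)) = -2 + (-5 + t)*(1/(2*J)) = -2 + (-5 + t)/(2*J))
M = -27/2 (M = 9*(5*0 + (½)*(-5 + 1 - 4*(-4))/(-4)) = 9*(0 + (½)*(-¼)*(-5 + 1 + 16)) = 9*(0 + (½)*(-¼)*12) = 9*(0 - 3/2) = 9*(-3/2) = -27/2 ≈ -13.500)
F(R, k) = 7/100 (F(R, k) = (-27/2 + 3)/(6 - 156) = -21/2/(-150) = -21/2*(-1/150) = 7/100)
1/F(62, -262) = 1/(7/100) = 100/7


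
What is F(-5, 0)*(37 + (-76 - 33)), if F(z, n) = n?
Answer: 0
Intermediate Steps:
F(-5, 0)*(37 + (-76 - 33)) = 0*(37 + (-76 - 33)) = 0*(37 - 109) = 0*(-72) = 0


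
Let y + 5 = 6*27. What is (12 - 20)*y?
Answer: -1256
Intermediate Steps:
y = 157 (y = -5 + 6*27 = -5 + 162 = 157)
(12 - 20)*y = (12 - 20)*157 = -8*157 = -1256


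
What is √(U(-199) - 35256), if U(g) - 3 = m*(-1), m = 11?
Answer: 8*I*√551 ≈ 187.79*I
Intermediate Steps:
U(g) = -8 (U(g) = 3 + 11*(-1) = 3 - 11 = -8)
√(U(-199) - 35256) = √(-8 - 35256) = √(-35264) = 8*I*√551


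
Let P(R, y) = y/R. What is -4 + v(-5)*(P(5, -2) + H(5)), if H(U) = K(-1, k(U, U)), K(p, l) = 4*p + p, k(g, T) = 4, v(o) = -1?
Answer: 7/5 ≈ 1.4000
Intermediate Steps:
K(p, l) = 5*p
H(U) = -5 (H(U) = 5*(-1) = -5)
-4 + v(-5)*(P(5, -2) + H(5)) = -4 - (-2/5 - 5) = -4 - 1*(-27/5) = -4 + 27/5 = 7/5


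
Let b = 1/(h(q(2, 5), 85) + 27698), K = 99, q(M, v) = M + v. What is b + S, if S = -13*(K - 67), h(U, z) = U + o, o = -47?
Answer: -11505727/27658 ≈ -416.00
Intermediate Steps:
h(U, z) = -47 + U (h(U, z) = U - 47 = -47 + U)
b = 1/27658 (b = 1/((-47 + (2 + 5)) + 27698) = 1/((-47 + 7) + 27698) = 1/(-40 + 27698) = 1/27658 ≈ 3.6156e-5)
S = -416 (S = -13*(99 - 67) = -13*32 = -416)
b + S = 1/27658 - 416 = -11505727/27658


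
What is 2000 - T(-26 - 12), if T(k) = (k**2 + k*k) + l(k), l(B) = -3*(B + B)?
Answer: -1116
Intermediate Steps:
l(B) = -6*B
T(k) = -6*k + 2*k**2 (T(k) = (k**2 + k*k) - 6*k = (k**2 + k**2) - 6*k = 2*k**2 - 6*k = -6*k + 2*k**2)
2000 - T(-26 - 12) = 2000 - 2*(-26 - 12)*(-3 + (-26 - 12)) = 2000 - 2*(-38)*(-3 - 38) = 2000 - 2*(-38)*(-41) = 2000 - 1*3116 = 2000 - 3116 = -1116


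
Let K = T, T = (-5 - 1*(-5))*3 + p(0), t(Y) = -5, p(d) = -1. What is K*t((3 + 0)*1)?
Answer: 5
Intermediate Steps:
T = -1 (T = (-5 - 1*(-5))*3 - 1 = (-5 + 5)*3 - 1 = 0*3 - 1 = 0 - 1 = -1)
K = -1
K*t((3 + 0)*1) = -1*(-5) = 5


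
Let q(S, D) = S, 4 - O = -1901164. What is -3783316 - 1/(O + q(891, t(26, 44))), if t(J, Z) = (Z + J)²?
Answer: -7196090247645/1902059 ≈ -3.7833e+6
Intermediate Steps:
O = 1901168 (O = 4 - 1*(-1901164) = 4 + 1901164 = 1901168)
t(J, Z) = (J + Z)²
-3783316 - 1/(O + q(891, t(26, 44))) = -3783316 - 1/(1901168 + 891) = -3783316 - 1/1902059 = -7196090247645/1902059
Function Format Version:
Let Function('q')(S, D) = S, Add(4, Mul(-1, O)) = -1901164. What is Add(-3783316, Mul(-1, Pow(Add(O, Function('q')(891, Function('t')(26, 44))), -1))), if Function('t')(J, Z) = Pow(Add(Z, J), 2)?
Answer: Rational(-7196090247645, 1902059) ≈ -3.7833e+6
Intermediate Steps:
O = 1901168 (O = Add(4, Mul(-1, -1901164)) = Add(4, 1901164) = 1901168)
Function('t')(J, Z) = Pow(Add(J, Z), 2)
Add(-3783316, Mul(-1, Pow(Add(O, Function('q')(891, Function('t')(26, 44))), -1))) = Add(-3783316, Mul(-1, Pow(Add(1901168, 891), -1))) = Add(-3783316, Mul(-1, Pow(1902059, -1))) = Add(-3783316, Mul(-1, Rational(1, 1902059))) = Add(-3783316, Rational(-1, 1902059)) = Rational(-7196090247645, 1902059)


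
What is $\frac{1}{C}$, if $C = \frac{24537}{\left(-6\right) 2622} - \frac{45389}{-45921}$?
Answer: $- \frac{26756636}{15285327} \approx -1.7505$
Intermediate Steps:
$C = - \frac{15285327}{26756636}$ ($C = \frac{24537}{-15732} - - \frac{45389}{45921} = 24537 \left(- \frac{1}{15732}\right) + \frac{45389}{45921} = - \frac{8179}{5244} + \frac{45389}{45921} = - \frac{15285327}{26756636} \approx -0.57127$)
$\frac{1}{C} = \frac{1}{- \frac{15285327}{26756636}} = - \frac{26756636}{15285327}$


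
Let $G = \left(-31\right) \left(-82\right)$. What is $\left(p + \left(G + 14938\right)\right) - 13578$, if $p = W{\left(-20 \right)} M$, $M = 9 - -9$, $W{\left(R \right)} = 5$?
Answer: $3992$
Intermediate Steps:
$G = 2542$
$M = 18$ ($M = 9 + 9 = 18$)
$p = 90$ ($p = 5 \cdot 18 = 90$)
$\left(p + \left(G + 14938\right)\right) - 13578 = \left(90 + \left(2542 + 14938\right)\right) - 13578 = \left(90 + 17480\right) - 13578 = 17570 - 13578 = 3992$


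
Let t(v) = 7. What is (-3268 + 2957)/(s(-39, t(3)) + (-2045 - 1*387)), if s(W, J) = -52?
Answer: 311/2484 ≈ 0.12520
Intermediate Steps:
(-3268 + 2957)/(s(-39, t(3)) + (-2045 - 1*387)) = (-3268 + 2957)/(-52 + (-2045 - 1*387)) = -311/(-52 + (-2045 - 387)) = -311/(-52 - 2432) = -311/(-2484) = -311*(-1/2484) = 311/2484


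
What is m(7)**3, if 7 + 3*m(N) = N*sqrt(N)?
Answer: -7546/27 + 3430*sqrt(7)/27 ≈ 56.627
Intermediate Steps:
m(N) = -7/3 + N**(3/2)/3 (m(N) = -7/3 + (N*sqrt(N))/3 = -7/3 + N**(3/2)/3)
m(7)**3 = (-7/3 + 7**(3/2)/3)**3 = (-7/3 + (7*sqrt(7))/3)**3 = (-7/3 + 7*sqrt(7)/3)**3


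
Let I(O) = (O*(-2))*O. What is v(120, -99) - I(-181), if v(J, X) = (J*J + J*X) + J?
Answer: 68162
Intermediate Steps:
I(O) = -2*O**2 (I(O) = (-2*O)*O = -2*O**2)
v(J, X) = J + J**2 + J*X (v(J, X) = (J**2 + J*X) + J = J + J**2 + J*X)
v(120, -99) - I(-181) = 120*(1 + 120 - 99) - (-2)*(-181)**2 = 120*22 - (-2)*32761 = 2640 - 1*(-65522) = 2640 + 65522 = 68162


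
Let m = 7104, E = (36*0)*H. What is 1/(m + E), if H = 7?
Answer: 1/7104 ≈ 0.00014077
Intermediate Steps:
E = 0 (E = (36*0)*7 = 0*7 = 0)
1/(m + E) = 1/(7104 + 0) = 1/7104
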